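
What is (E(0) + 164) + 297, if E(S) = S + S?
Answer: 461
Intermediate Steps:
E(S) = 2*S
(E(0) + 164) + 297 = (2*0 + 164) + 297 = (0 + 164) + 297 = 164 + 297 = 461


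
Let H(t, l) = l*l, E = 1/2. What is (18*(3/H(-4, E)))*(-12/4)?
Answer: -648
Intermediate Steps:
E = 1/2 ≈ 0.50000
H(t, l) = l**2
(18*(3/H(-4, E)))*(-12/4) = (18*(3/((1/2)**2)))*(-12/4) = (18*(3/(1/4)))*(-12*1/4) = (18*(3*4))*(-3) = (18*12)*(-3) = 216*(-3) = -648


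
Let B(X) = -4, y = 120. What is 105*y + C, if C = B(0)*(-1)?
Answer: 12604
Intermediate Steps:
C = 4 (C = -4*(-1) = 4)
105*y + C = 105*120 + 4 = 12600 + 4 = 12604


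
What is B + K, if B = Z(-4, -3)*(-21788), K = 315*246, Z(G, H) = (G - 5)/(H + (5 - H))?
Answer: 583542/5 ≈ 1.1671e+5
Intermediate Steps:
Z(G, H) = -1 + G/5 (Z(G, H) = (-5 + G)/5 = (-5 + G)*(⅕) = -1 + G/5)
K = 77490
B = 196092/5 (B = (-1 + (⅕)*(-4))*(-21788) = (-1 - ⅘)*(-21788) = -9/5*(-21788) = 196092/5 ≈ 39218.)
B + K = 196092/5 + 77490 = 583542/5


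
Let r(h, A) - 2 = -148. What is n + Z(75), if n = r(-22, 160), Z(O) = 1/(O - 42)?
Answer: -4817/33 ≈ -145.97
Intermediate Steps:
Z(O) = 1/(-42 + O)
r(h, A) = -146 (r(h, A) = 2 - 148 = -146)
n = -146
n + Z(75) = -146 + 1/(-42 + 75) = -146 + 1/33 = -4817/33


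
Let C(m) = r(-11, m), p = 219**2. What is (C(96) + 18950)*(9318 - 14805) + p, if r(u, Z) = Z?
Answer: -104457441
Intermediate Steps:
p = 47961
C(m) = m
(C(96) + 18950)*(9318 - 14805) + p = (96 + 18950)*(9318 - 14805) + 47961 = 19046*(-5487) + 47961 = -104505402 + 47961 = -104457441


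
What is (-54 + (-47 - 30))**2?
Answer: 17161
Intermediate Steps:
(-54 + (-47 - 30))**2 = (-54 - 77)**2 = (-131)**2 = 17161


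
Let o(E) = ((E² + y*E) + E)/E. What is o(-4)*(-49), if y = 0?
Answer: 147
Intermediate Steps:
o(E) = (E + E²)/E (o(E) = ((E² + 0*E) + E)/E = ((E² + 0) + E)/E = (E² + E)/E = (E + E²)/E)
o(-4)*(-49) = (1 - 4)*(-49) = -3*(-49) = 147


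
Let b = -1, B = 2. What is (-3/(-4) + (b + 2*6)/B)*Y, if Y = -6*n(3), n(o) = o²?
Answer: -675/2 ≈ -337.50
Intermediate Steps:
Y = -54 (Y = -6*3² = -6*9 = -54)
(-3/(-4) + (b + 2*6)/B)*Y = (-3/(-4) + (-1 + 2*6)/2)*(-54) = (-3*(-¼) + (-1 + 12)*(½))*(-54) = (¾ + 11*(½))*(-54) = (¾ + 11/2)*(-54) = (25/4)*(-54) = -675/2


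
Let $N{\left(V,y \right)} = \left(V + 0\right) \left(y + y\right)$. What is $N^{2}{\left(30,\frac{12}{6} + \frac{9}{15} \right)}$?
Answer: $24336$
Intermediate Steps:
$N{\left(V,y \right)} = 2 V y$ ($N{\left(V,y \right)} = V 2 y = 2 V y$)
$N^{2}{\left(30,\frac{12}{6} + \frac{9}{15} \right)} = \left(2 \cdot 30 \left(\frac{12}{6} + \frac{9}{15}\right)\right)^{2} = \left(2 \cdot 30 \left(12 \cdot \frac{1}{6} + 9 \cdot \frac{1}{15}\right)\right)^{2} = \left(2 \cdot 30 \left(2 + \frac{3}{5}\right)\right)^{2} = \left(2 \cdot 30 \cdot \frac{13}{5}\right)^{2} = 156^{2} = 24336$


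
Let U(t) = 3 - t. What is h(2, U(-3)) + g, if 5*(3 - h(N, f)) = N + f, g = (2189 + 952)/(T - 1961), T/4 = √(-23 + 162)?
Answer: -432714/2135165 - 1396*√139/427033 ≈ -0.24120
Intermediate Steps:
T = 4*√139 (T = 4*√(-23 + 162) = 4*√139 ≈ 47.159)
g = 3141/(-1961 + 4*√139) (g = (2189 + 952)/(4*√139 - 1961) = 3141/(-1961 + 4*√139) ≈ -1.6412)
h(N, f) = 3 - N/5 - f/5 (h(N, f) = 3 - (N + f)/5 = 3 + (-N/5 - f/5) = 3 - N/5 - f/5)
h(2, U(-3)) + g = (3 - ⅕*2 - (3 - 1*(-3))/5) + (-684389/427033 - 1396*√139/427033) = (3 - ⅖ - (3 + 3)/5) + (-684389/427033 - 1396*√139/427033) = (3 - ⅖ - ⅕*6) + (-684389/427033 - 1396*√139/427033) = (3 - ⅖ - 6/5) + (-684389/427033 - 1396*√139/427033) = 7/5 + (-684389/427033 - 1396*√139/427033) = -432714/2135165 - 1396*√139/427033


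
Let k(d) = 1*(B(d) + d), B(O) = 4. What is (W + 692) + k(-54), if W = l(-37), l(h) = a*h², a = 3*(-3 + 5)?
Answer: 8856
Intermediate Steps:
a = 6 (a = 3*2 = 6)
k(d) = 4 + d (k(d) = 1*(4 + d) = 4 + d)
l(h) = 6*h²
W = 8214 (W = 6*(-37)² = 6*1369 = 8214)
(W + 692) + k(-54) = (8214 + 692) + (4 - 54) = 8906 - 50 = 8856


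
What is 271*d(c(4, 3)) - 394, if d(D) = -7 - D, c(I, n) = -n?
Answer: -1478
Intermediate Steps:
271*d(c(4, 3)) - 394 = 271*(-7 - (-1)*3) - 394 = 271*(-7 - 1*(-3)) - 394 = 271*(-7 + 3) - 394 = 271*(-4) - 394 = -1084 - 394 = -1478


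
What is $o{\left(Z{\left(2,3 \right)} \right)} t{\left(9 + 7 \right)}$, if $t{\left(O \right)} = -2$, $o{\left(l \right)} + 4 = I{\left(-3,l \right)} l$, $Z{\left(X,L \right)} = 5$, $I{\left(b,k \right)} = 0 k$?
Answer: $8$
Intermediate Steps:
$I{\left(b,k \right)} = 0$
$o{\left(l \right)} = -4$ ($o{\left(l \right)} = -4 + 0 l = -4 + 0 = -4$)
$o{\left(Z{\left(2,3 \right)} \right)} t{\left(9 + 7 \right)} = \left(-4\right) \left(-2\right) = 8$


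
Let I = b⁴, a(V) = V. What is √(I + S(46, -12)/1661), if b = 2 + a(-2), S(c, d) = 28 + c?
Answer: √122914/1661 ≈ 0.21107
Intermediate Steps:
b = 0 (b = 2 - 2 = 0)
I = 0 (I = 0⁴ = 0)
√(I + S(46, -12)/1661) = √(0 + (28 + 46)/1661) = √(0 + 74*(1/1661)) = √(0 + 74/1661) = √(74/1661) = √122914/1661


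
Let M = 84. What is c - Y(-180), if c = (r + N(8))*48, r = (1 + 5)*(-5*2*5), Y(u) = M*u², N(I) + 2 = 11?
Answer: -2735568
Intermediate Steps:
N(I) = 9 (N(I) = -2 + 11 = 9)
Y(u) = 84*u²
r = -300 (r = 6*(-10*5) = 6*(-50) = -300)
c = -13968 (c = (-300 + 9)*48 = -291*48 = -13968)
c - Y(-180) = -13968 - 84*(-180)² = -13968 - 84*32400 = -13968 - 1*2721600 = -13968 - 2721600 = -2735568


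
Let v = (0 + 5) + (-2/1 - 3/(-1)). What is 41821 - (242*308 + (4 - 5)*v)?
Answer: -32709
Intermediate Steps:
v = 6 (v = 5 + (-2*1 - 3*(-1)) = 5 + (-2 + 3) = 5 + 1 = 6)
41821 - (242*308 + (4 - 5)*v) = 41821 - (242*308 + (4 - 5)*6) = 41821 - (74536 - 1*6) = 41821 - (74536 - 6) = 41821 - 1*74530 = 41821 - 74530 = -32709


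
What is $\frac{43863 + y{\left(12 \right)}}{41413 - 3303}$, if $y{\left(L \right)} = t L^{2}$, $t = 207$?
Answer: $\frac{73671}{38110} \approx 1.9331$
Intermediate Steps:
$y{\left(L \right)} = 207 L^{2}$
$\frac{43863 + y{\left(12 \right)}}{41413 - 3303} = \frac{43863 + 207 \cdot 12^{2}}{41413 - 3303} = \frac{43863 + 207 \cdot 144}{38110} = \left(43863 + 29808\right) \frac{1}{38110} = 73671 \cdot \frac{1}{38110} = \frac{73671}{38110}$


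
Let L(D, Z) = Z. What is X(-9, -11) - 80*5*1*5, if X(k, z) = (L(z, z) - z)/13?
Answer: -2000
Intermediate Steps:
X(k, z) = 0 (X(k, z) = (z - z)/13 = 0*(1/13) = 0)
X(-9, -11) - 80*5*1*5 = 0 - 80*5*1*5 = 0 - 400*5 = 0 - 80*25 = 0 - 2000 = -2000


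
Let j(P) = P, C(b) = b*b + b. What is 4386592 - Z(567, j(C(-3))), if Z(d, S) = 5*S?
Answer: 4386562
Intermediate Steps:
C(b) = b + b² (C(b) = b² + b = b + b²)
4386592 - Z(567, j(C(-3))) = 4386592 - 5*(-3*(1 - 3)) = 4386592 - 5*(-3*(-2)) = 4386592 - 5*6 = 4386592 - 1*30 = 4386592 - 30 = 4386562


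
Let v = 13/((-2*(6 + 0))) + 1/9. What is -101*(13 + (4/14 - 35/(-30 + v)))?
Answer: -2272803/1561 ≈ -1456.0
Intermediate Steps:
v = -35/36 (v = 13/((-2*6)) + 1*(1/9) = 13/(-12) + 1/9 = 13*(-1/12) + 1/9 = -13/12 + 1/9 = -35/36 ≈ -0.97222)
-101*(13 + (4/14 - 35/(-30 + v))) = -101*(13 + (4/14 - 35/(-30 - 35/36))) = -101*(13 + (4*(1/14) - 35/(-1115/36))) = -101*(13 + (2/7 - 35*(-36/1115))) = -101*(13 + (2/7 + 252/223)) = -101*(13 + 2210/1561) = -101*22503/1561 = -2272803/1561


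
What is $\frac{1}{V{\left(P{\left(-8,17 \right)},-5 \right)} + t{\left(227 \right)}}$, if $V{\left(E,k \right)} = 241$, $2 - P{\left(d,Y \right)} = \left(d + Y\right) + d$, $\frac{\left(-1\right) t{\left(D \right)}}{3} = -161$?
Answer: $\frac{1}{724} \approx 0.0013812$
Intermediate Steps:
$t{\left(D \right)} = 483$ ($t{\left(D \right)} = \left(-3\right) \left(-161\right) = 483$)
$P{\left(d,Y \right)} = 2 - Y - 2 d$ ($P{\left(d,Y \right)} = 2 - \left(\left(d + Y\right) + d\right) = 2 - \left(\left(Y + d\right) + d\right) = 2 - \left(Y + 2 d\right) = 2 - Y - 2 d$)
$\frac{1}{V{\left(P{\left(-8,17 \right)},-5 \right)} + t{\left(227 \right)}} = \frac{1}{241 + 483} = \frac{1}{724}$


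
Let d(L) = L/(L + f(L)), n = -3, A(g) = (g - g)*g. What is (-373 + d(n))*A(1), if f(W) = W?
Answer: 0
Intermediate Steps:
A(g) = 0 (A(g) = 0*g = 0)
d(L) = ½ (d(L) = L/(L + L) = L/((2*L)) = (1/(2*L))*L = ½)
(-373 + d(n))*A(1) = (-373 + ½)*0 = -745/2*0 = 0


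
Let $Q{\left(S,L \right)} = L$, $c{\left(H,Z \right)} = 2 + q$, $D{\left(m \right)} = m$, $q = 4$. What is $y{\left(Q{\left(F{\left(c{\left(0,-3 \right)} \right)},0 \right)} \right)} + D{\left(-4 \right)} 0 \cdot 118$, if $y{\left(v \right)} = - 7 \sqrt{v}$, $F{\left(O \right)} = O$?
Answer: $0$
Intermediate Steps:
$c{\left(H,Z \right)} = 6$ ($c{\left(H,Z \right)} = 2 + 4 = 6$)
$y{\left(Q{\left(F{\left(c{\left(0,-3 \right)} \right)},0 \right)} \right)} + D{\left(-4 \right)} 0 \cdot 118 = - 7 \sqrt{0} + \left(-4\right) 0 \cdot 118 = \left(-7\right) 0 + 0 \cdot 118 = 0 + 0 = 0$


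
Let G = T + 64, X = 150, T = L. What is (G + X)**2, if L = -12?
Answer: 40804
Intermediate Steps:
T = -12
G = 52 (G = -12 + 64 = 52)
(G + X)**2 = (52 + 150)**2 = 202**2 = 40804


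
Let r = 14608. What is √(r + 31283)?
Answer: 3*√5099 ≈ 214.22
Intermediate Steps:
√(r + 31283) = √(14608 + 31283) = √45891 = 3*√5099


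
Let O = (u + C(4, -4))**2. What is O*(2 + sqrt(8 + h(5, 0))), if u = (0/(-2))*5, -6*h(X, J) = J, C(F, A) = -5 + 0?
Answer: 50 + 50*sqrt(2) ≈ 120.71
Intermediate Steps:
C(F, A) = -5
h(X, J) = -J/6
u = 0 (u = -1/2*0*5 = 0*5 = 0)
O = 25 (O = (0 - 5)**2 = (-5)**2 = 25)
O*(2 + sqrt(8 + h(5, 0))) = 25*(2 + sqrt(8 - 1/6*0)) = 25*(2 + sqrt(8 + 0)) = 25*(2 + sqrt(8)) = 25*(2 + 2*sqrt(2)) = 50 + 50*sqrt(2)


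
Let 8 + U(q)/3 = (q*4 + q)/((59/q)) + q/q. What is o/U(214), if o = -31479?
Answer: -619087/228567 ≈ -2.7086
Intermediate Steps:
U(q) = -21 + 15*q**2/59 (U(q) = -24 + 3*((q*4 + q)/((59/q)) + q/q) = -24 + 3*((4*q + q)*(q/59) + 1) = -24 + 3*((5*q)*(q/59) + 1) = -24 + 3*(5*q**2/59 + 1) = -24 + 3*(1 + 5*q**2/59) = -24 + (3 + 15*q**2/59) = -21 + 15*q**2/59)
o/U(214) = -31479/(-21 + (15/59)*214**2) = -31479/(-21 + (15/59)*45796) = -31479/(-21 + 686940/59) = -31479/685701/59 = -31479*59/685701 = -619087/228567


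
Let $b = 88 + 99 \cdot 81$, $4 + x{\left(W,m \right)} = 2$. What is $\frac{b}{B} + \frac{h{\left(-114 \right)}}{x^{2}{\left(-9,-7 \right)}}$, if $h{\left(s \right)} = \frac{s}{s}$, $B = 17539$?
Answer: $\frac{49967}{70156} \approx 0.71223$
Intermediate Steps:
$x{\left(W,m \right)} = -2$ ($x{\left(W,m \right)} = -4 + 2 = -2$)
$h{\left(s \right)} = 1$
$b = 8107$ ($b = 88 + 8019 = 8107$)
$\frac{b}{B} + \frac{h{\left(-114 \right)}}{x^{2}{\left(-9,-7 \right)}} = \frac{8107}{17539} + 1 \frac{1}{\left(-2\right)^{2}} = 8107 \cdot \frac{1}{17539} + 1 \cdot \frac{1}{4} = \frac{8107}{17539} + 1 \cdot \frac{1}{4} = \frac{8107}{17539} + \frac{1}{4} = \frac{49967}{70156}$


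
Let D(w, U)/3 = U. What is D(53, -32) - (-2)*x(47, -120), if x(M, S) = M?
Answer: -2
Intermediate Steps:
D(w, U) = 3*U
D(53, -32) - (-2)*x(47, -120) = 3*(-32) - (-2)*47 = -96 - 1*(-94) = -96 + 94 = -2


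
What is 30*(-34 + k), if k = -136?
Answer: -5100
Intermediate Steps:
30*(-34 + k) = 30*(-34 - 136) = 30*(-170) = -5100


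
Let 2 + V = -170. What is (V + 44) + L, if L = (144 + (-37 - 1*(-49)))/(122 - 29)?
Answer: -3916/31 ≈ -126.32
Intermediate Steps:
V = -172 (V = -2 - 170 = -172)
L = 52/31 (L = (144 + (-37 + 49))/93 = (144 + 12)*(1/93) = 156*(1/93) = 52/31 ≈ 1.6774)
(V + 44) + L = (-172 + 44) + 52/31 = -128 + 52/31 = -3916/31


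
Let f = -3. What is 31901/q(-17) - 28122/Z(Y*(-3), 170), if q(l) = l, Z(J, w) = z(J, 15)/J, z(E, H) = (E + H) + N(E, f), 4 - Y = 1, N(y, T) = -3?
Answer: 1402321/17 ≈ 82490.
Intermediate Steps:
Y = 3 (Y = 4 - 1*1 = 4 - 1 = 3)
z(E, H) = -3 + E + H (z(E, H) = (E + H) - 3 = -3 + E + H)
Z(J, w) = (12 + J)/J (Z(J, w) = (-3 + J + 15)/J = (12 + J)/J)
31901/q(-17) - 28122/Z(Y*(-3), 170) = 31901/(-17) - 28122*(-9/(12 + 3*(-3))) = 31901*(-1/17) - 28122*(-9/(12 - 9)) = -31901/17 - 28122/((-⅑*3)) = -31901/17 - 28122/(-⅓) = -31901/17 - 28122*(-3) = -31901/17 + 84366 = 1402321/17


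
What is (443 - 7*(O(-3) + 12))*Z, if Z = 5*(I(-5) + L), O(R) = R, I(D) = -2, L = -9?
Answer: -20900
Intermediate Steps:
Z = -55 (Z = 5*(-2 - 9) = 5*(-11) = -55)
(443 - 7*(O(-3) + 12))*Z = (443 - 7*(-3 + 12))*(-55) = (443 - 7*9)*(-55) = (443 - 63)*(-55) = 380*(-55) = -20900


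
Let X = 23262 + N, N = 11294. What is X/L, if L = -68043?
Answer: -34556/68043 ≈ -0.50786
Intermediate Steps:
X = 34556 (X = 23262 + 11294 = 34556)
X/L = 34556/(-68043) = 34556*(-1/68043) = -34556/68043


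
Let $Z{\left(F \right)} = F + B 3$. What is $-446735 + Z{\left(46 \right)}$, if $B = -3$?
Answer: $-446698$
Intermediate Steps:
$Z{\left(F \right)} = -9 + F$ ($Z{\left(F \right)} = F - 9 = -9 + F$)
$-446735 + Z{\left(46 \right)} = -446735 + \left(-9 + 46\right) = -446735 + 37 = -446698$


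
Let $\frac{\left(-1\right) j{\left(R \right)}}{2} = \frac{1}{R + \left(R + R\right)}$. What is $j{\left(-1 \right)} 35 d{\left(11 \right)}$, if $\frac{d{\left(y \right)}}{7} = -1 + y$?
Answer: $\frac{4900}{3} \approx 1633.3$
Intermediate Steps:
$d{\left(y \right)} = -7 + 7 y$ ($d{\left(y \right)} = 7 \left(-1 + y\right) = -7 + 7 y$)
$j{\left(R \right)} = - \frac{2}{3 R}$ ($j{\left(R \right)} = - \frac{2}{R + \left(R + R\right)} = - \frac{2}{R + 2 R} = - \frac{2}{3 R}$)
$j{\left(-1 \right)} 35 d{\left(11 \right)} = - \frac{2}{3 \left(-1\right)} 35 \left(-7 + 7 \cdot 11\right) = \left(- \frac{2}{3}\right) \left(-1\right) 35 \left(-7 + 77\right) = \frac{2}{3} \cdot 35 \cdot 70 = \frac{70}{3} \cdot 70 = \frac{4900}{3}$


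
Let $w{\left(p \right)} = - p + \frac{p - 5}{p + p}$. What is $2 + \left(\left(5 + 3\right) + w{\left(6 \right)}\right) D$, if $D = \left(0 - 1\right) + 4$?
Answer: $\frac{33}{4} \approx 8.25$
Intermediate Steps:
$D = 3$ ($D = -1 + 4 = 3$)
$w{\left(p \right)} = - p + \frac{-5 + p}{2 p}$
$2 + \left(\left(5 + 3\right) + w{\left(6 \right)}\right) D = 2 + \left(\left(5 + 3\right) - \left(\frac{11}{2} + \frac{5}{12}\right)\right) 3 = 2 + \left(8 - \frac{71}{12}\right) 3 = 2 + \frac{25}{12} \cdot 3 = 2 + \frac{25}{4} = \frac{33}{4}$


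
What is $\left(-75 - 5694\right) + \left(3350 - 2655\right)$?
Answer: $-5074$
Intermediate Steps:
$\left(-75 - 5694\right) + \left(3350 - 2655\right) = \left(-75 - 5694\right) + 695 = -5769 + 695 = -5074$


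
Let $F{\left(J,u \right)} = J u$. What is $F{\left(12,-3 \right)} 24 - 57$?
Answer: $-921$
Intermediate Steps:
$F{\left(12,-3 \right)} 24 - 57 = 12 \left(-3\right) 24 - 57 = \left(-36\right) 24 - 57 = -864 - 57 = -921$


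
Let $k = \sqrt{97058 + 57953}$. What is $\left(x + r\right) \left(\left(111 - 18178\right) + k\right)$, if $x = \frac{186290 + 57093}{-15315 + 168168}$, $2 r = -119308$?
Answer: $\frac{164735799937093}{152853} - \frac{9118049479 \sqrt{155011}}{152853} \approx 1.0543 \cdot 10^{9}$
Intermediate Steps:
$r = -59654$ ($r = \frac{1}{2} \left(-119308\right) = -59654$)
$x = \frac{243383}{152853} \approx 1.5923$
$k = \sqrt{155011} \approx 393.71$
$\left(x + r\right) \left(\left(111 - 18178\right) + k\right) = \left(\frac{243383}{152853} - 59654\right) \left(\left(111 - 18178\right) + \sqrt{155011}\right) = - \frac{9118049479 \left(\left(111 - 18178\right) + \sqrt{155011}\right)}{152853} = - \frac{9118049479 \left(-18067 + \sqrt{155011}\right)}{152853} = \frac{164735799937093}{152853} - \frac{9118049479 \sqrt{155011}}{152853}$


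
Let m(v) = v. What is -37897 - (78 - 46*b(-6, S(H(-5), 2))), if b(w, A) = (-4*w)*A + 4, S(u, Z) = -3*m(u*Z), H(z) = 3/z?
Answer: -169083/5 ≈ -33817.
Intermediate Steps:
S(u, Z) = -3*Z*u (S(u, Z) = -3*u*Z = -3*Z*u)
b(w, A) = 4 - 4*A*w (b(w, A) = -4*A*w + 4 = 4 - 4*A*w)
-37897 - (78 - 46*b(-6, S(H(-5), 2))) = -37897 - (78 - 46*(4 - 4*(-3*2*3/(-5))*(-6))) = -37897 - (78 - 46*(4 - 4*(-3*2*3*(-1/5))*(-6))) = -37897 - (78 - 46*(4 - 4*(-3*2*(-3/5))*(-6))) = -37897 - (78 - 46*(4 - 4*18/5*(-6))) = -37897 - (78 - 46*(4 + 432/5)) = -37897 - (78 - 46*452/5) = -37897 - (78 - 20792/5) = -37897 - 1*(-20402/5) = -37897 + 20402/5 = -169083/5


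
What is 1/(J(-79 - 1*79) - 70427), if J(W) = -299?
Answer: -1/70726 ≈ -1.4139e-5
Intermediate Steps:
1/(J(-79 - 1*79) - 70427) = 1/(-299 - 70427) = 1/(-70726) = -1/70726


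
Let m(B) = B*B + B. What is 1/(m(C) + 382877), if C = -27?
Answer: 1/383579 ≈ 2.6070e-6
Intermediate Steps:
m(B) = B + B² (m(B) = B² + B = B + B²)
1/(m(C) + 382877) = 1/(-27*(1 - 27) + 382877) = 1/(-27*(-26) + 382877) = 1/(702 + 382877) = 1/383579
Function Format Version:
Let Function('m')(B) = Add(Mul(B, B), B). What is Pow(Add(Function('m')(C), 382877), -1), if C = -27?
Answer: Rational(1, 383579) ≈ 2.6070e-6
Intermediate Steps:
Function('m')(B) = Add(B, Pow(B, 2)) (Function('m')(B) = Add(Pow(B, 2), B) = Add(B, Pow(B, 2)))
Pow(Add(Function('m')(C), 382877), -1) = Pow(Add(Mul(-27, Add(1, -27)), 382877), -1) = Pow(Add(Mul(-27, -26), 382877), -1) = Pow(Add(702, 382877), -1) = Pow(383579, -1) = Rational(1, 383579)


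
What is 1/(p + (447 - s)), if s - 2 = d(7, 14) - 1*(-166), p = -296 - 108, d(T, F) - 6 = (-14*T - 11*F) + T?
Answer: 1/114 ≈ 0.0087719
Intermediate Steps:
d(T, F) = 6 - 13*T - 11*F (d(T, F) = 6 + ((-14*T - 11*F) + T) = 6 + (-13*T - 11*F) = 6 - 13*T - 11*F)
p = -404
s = -71 (s = 2 + ((6 - 13*7 - 11*14) - 1*(-166)) = 2 + ((6 - 91 - 154) + 166) = 2 + (-239 + 166) = 2 - 73 = -71)
1/(p + (447 - s)) = 1/(-404 + (447 - 1*(-71))) = 1/(-404 + (447 + 71)) = 1/(-404 + 518) = 1/114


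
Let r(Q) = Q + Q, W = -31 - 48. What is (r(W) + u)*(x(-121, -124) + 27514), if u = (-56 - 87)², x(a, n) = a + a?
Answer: 553376152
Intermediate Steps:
x(a, n) = 2*a
W = -79
u = 20449 (u = (-143)² = 20449)
r(Q) = 2*Q
(r(W) + u)*(x(-121, -124) + 27514) = (2*(-79) + 20449)*(2*(-121) + 27514) = (-158 + 20449)*(-242 + 27514) = 20291*27272 = 553376152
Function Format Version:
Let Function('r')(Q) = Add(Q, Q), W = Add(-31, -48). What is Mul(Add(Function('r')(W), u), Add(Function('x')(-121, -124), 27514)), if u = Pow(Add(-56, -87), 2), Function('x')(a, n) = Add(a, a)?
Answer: 553376152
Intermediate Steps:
Function('x')(a, n) = Mul(2, a)
W = -79
u = 20449 (u = Pow(-143, 2) = 20449)
Function('r')(Q) = Mul(2, Q)
Mul(Add(Function('r')(W), u), Add(Function('x')(-121, -124), 27514)) = Mul(Add(Mul(2, -79), 20449), Add(Mul(2, -121), 27514)) = Mul(Add(-158, 20449), Add(-242, 27514)) = Mul(20291, 27272) = 553376152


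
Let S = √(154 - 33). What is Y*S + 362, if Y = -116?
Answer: -914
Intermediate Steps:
S = 11 (S = √121 = 11)
Y*S + 362 = -116*11 + 362 = -1276 + 362 = -914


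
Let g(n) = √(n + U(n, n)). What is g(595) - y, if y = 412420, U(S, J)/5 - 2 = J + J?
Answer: -412420 + √6555 ≈ -4.1234e+5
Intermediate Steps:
U(S, J) = 10 + 10*J (U(S, J) = 10 + 5*(J + J) = 10 + 5*(2*J) = 10 + 10*J)
g(n) = √(10 + 11*n) (g(n) = √(n + (10 + 10*n)) = √(10 + 11*n))
g(595) - y = √(10 + 11*595) - 1*412420 = √(10 + 6545) - 412420 = √6555 - 412420 = -412420 + √6555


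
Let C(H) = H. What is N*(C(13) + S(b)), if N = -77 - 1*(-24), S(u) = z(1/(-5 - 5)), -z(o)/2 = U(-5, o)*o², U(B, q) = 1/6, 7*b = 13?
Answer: -206647/300 ≈ -688.82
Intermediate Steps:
b = 13/7 (b = (⅐)*13 = 13/7 ≈ 1.8571)
U(B, q) = ⅙
z(o) = -o²/3
S(u) = -1/300 (S(u) = -1/(3*(-5 - 5)²) = -(1/(-10))²/3 = -(-⅒)²/3 = -⅓*1/100 = -1/300)
N = -53 (N = -77 + 24 = -53)
N*(C(13) + S(b)) = -53*(13 - 1/300) = -53*3899/300 = -206647/300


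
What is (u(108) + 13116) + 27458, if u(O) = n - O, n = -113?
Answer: 40353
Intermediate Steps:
u(O) = -113 - O
(u(108) + 13116) + 27458 = ((-113 - 1*108) + 13116) + 27458 = ((-113 - 108) + 13116) + 27458 = (-221 + 13116) + 27458 = 12895 + 27458 = 40353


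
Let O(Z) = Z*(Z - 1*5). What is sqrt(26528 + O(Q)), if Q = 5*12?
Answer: 2*sqrt(7457) ≈ 172.71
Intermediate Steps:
Q = 60
O(Z) = Z*(-5 + Z) (O(Z) = Z*(Z - 5) = Z*(-5 + Z))
sqrt(26528 + O(Q)) = sqrt(26528 + 60*(-5 + 60)) = sqrt(26528 + 60*55) = sqrt(26528 + 3300) = sqrt(29828) = 2*sqrt(7457)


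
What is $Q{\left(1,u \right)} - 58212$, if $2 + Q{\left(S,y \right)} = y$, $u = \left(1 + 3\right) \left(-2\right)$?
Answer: $-58222$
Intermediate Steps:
$u = -8$ ($u = 4 \left(-2\right) = -8$)
$Q{\left(S,y \right)} = -2 + y$
$Q{\left(1,u \right)} - 58212 = \left(-2 - 8\right) - 58212 = -10 - 58212 = -58222$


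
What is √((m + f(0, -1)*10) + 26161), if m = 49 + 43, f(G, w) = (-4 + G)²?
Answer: √26413 ≈ 162.52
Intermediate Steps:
m = 92
√((m + f(0, -1)*10) + 26161) = √((92 + (-4 + 0)²*10) + 26161) = √((92 + (-4)²*10) + 26161) = √((92 + 16*10) + 26161) = √((92 + 160) + 26161) = √(252 + 26161) = √26413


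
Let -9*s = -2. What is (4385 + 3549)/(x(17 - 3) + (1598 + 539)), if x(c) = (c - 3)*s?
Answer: 71406/19255 ≈ 3.7084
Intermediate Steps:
s = 2/9 (s = -⅑*(-2) = 2/9 ≈ 0.22222)
x(c) = -⅔ + 2*c/9 (x(c) = (c - 3)*(2/9) = (-3 + c)*(2/9) = -⅔ + 2*c/9)
(4385 + 3549)/(x(17 - 3) + (1598 + 539)) = (4385 + 3549)/((-⅔ + 2*(17 - 3)/9) + (1598 + 539)) = 7934/((-⅔ + (2/9)*14) + 2137) = 7934/((-⅔ + 28/9) + 2137) = 7934/(22/9 + 2137) = 7934/(19255/9) = 7934*(9/19255) = 71406/19255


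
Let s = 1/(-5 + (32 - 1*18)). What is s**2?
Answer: 1/81 ≈ 0.012346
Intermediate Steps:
s = 1/9 (s = 1/(-5 + (32 - 18)) = 1/(-5 + 14) = 1/9 ≈ 0.11111)
s**2 = (1/9)**2 = 1/81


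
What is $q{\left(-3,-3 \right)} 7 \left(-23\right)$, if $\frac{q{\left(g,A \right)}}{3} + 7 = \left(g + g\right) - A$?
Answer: $4830$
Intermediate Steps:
$q{\left(g,A \right)} = -21 - 3 A + 6 g$ ($q{\left(g,A \right)} = -21 + 3 \left(\left(g + g\right) - A\right) = -21 + 3 \left(2 g - A\right) = -21 + 3 \left(- A + 2 g\right) = -21 - \left(- 6 g + 3 A\right) = -21 - 3 A + 6 g$)
$q{\left(-3,-3 \right)} 7 \left(-23\right) = \left(-21 - -9 + 6 \left(-3\right)\right) 7 \left(-23\right) = \left(-21 + 9 - 18\right) 7 \left(-23\right) = \left(-30\right) 7 \left(-23\right) = \left(-210\right) \left(-23\right) = 4830$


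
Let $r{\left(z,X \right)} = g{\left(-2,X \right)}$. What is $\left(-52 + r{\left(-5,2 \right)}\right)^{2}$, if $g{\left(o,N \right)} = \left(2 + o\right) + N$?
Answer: $2500$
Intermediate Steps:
$g{\left(o,N \right)} = 2 + N + o$
$r{\left(z,X \right)} = X$ ($r{\left(z,X \right)} = 2 + X - 2 = X$)
$\left(-52 + r{\left(-5,2 \right)}\right)^{2} = \left(-52 + 2\right)^{2} = \left(-50\right)^{2} = 2500$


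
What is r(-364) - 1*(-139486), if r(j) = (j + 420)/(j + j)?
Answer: 1813317/13 ≈ 1.3949e+5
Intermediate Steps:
r(j) = (420 + j)/(2*j) (r(j) = (420 + j)/((2*j)) = (420 + j)*(1/(2*j)) = (420 + j)/(2*j))
r(-364) - 1*(-139486) = (1/2)*(420 - 364)/(-364) - 1*(-139486) = (1/2)*(-1/364)*56 + 139486 = -1/13 + 139486 = 1813317/13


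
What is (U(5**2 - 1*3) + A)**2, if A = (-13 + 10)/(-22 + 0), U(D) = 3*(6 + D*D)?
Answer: 1046069649/484 ≈ 2.1613e+6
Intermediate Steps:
U(D) = 18 + 3*D**2 (U(D) = 3*(6 + D**2) = 18 + 3*D**2)
A = 3/22 (A = -3/(-22) = -3*(-1/22) = 3/22 ≈ 0.13636)
(U(5**2 - 1*3) + A)**2 = ((18 + 3*(5**2 - 1*3)**2) + 3/22)**2 = ((18 + 3*(25 - 3)**2) + 3/22)**2 = ((18 + 3*22**2) + 3/22)**2 = ((18 + 3*484) + 3/22)**2 = ((18 + 1452) + 3/22)**2 = (1470 + 3/22)**2 = (32343/22)**2 = 1046069649/484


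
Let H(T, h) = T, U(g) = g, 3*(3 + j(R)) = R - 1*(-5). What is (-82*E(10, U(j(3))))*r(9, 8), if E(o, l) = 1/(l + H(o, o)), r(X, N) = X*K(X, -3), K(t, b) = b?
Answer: 6642/29 ≈ 229.03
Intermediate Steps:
j(R) = -4/3 + R/3 (j(R) = -3 + (R - 1*(-5))/3 = -3 + (R + 5)/3 = -3 + (5 + R)/3 = -3 + (5/3 + R/3) = -4/3 + R/3)
r(X, N) = -3*X (r(X, N) = X*(-3) = -3*X)
E(o, l) = 1/(l + o)
(-82*E(10, U(j(3))))*r(9, 8) = (-82/((-4/3 + (1/3)*3) + 10))*(-3*9) = -82/((-4/3 + 1) + 10)*(-27) = -82/(-1/3 + 10)*(-27) = -82/29/3*(-27) = -82*3/29*(-27) = -246/29*(-27) = 6642/29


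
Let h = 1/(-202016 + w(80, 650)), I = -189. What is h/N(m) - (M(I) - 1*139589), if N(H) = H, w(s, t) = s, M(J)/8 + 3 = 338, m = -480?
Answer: 13270490795521/96929280 ≈ 1.3691e+5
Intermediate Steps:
M(J) = 2680 (M(J) = -24 + 8*338 = -24 + 2704 = 2680)
h = -1/201936 (h = 1/(-202016 + 80) = 1/(-201936) = -1/201936 ≈ -4.9521e-6)
h/N(m) - (M(I) - 1*139589) = -1/201936/(-480) - (2680 - 1*139589) = -1/201936*(-1/480) - (2680 - 139589) = 1/96929280 - 1*(-136909) = 1/96929280 + 136909 = 13270490795521/96929280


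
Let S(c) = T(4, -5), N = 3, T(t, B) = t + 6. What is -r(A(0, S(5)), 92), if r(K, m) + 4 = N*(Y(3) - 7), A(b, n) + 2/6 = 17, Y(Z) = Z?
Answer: 16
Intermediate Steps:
T(t, B) = 6 + t
S(c) = 10 (S(c) = 6 + 4 = 10)
A(b, n) = 50/3 (A(b, n) = -⅓ + 17 = 50/3)
r(K, m) = -16 (r(K, m) = -4 + 3*(3 - 7) = -4 + 3*(-4) = -4 - 12 = -16)
-r(A(0, S(5)), 92) = -1*(-16) = 16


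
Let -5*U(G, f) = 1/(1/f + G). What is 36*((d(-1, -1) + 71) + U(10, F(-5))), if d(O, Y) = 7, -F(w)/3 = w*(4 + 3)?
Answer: 2950452/1051 ≈ 2807.3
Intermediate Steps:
F(w) = -21*w (F(w) = -3*w*(4 + 3) = -3*w*7 = -21*w)
U(G, f) = -1/(5*(G + 1/f)) (U(G, f) = -1/(5*(1/f + G)) = -1/(5*(G + 1/f)))
36*((d(-1, -1) + 71) + U(10, F(-5))) = 36*((7 + 71) - (-21*(-5))/(5 + 5*10*(-21*(-5)))) = 36*(78 - 1*105/(5 + 5*10*105)) = 36*(78 - 1*105/(5 + 5250)) = 36*(78 - 1*105/5255) = 36*(78 - 1*105*1/5255) = 36*(78 - 21/1051) = 36*(81957/1051) = 2950452/1051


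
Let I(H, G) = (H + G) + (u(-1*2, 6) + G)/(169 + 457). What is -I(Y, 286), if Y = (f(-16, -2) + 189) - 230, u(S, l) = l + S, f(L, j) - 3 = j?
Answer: -77143/313 ≈ -246.46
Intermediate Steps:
f(L, j) = 3 + j
u(S, l) = S + l
Y = -40 (Y = ((3 - 2) + 189) - 230 = (1 + 189) - 230 = 190 - 230 = -40)
I(H, G) = 2/313 + H + 627*G/626 (I(H, G) = (H + G) + ((-1*2 + 6) + G)/(169 + 457) = (G + H) + ((-2 + 6) + G)/626 = (G + H) + (4 + G)*(1/626) = (G + H) + (2/313 + G/626) = 2/313 + H + 627*G/626)
-I(Y, 286) = -(2/313 - 40 + (627/626)*286) = -(2/313 - 40 + 89661/313) = -1*77143/313 = -77143/313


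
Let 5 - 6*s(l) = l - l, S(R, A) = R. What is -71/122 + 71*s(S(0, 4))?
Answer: 10721/183 ≈ 58.585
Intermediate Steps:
s(l) = ⅚ (s(l) = ⅚ - (l - l)/6 = ⅚ - ⅙*0 = ⅚ + 0 = ⅚)
-71/122 + 71*s(S(0, 4)) = -71/122 + 71*(⅚) = -71*1/122 + 355/6 = -71/122 + 355/6 = 10721/183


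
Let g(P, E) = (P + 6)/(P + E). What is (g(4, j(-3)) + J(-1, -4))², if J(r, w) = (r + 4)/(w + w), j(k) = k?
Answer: 5929/64 ≈ 92.641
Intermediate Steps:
g(P, E) = (6 + P)/(E + P)
J(r, w) = (4 + r)/(2*w) (J(r, w) = (4 + r)/((2*w)) = (4 + r)*(1/(2*w)) = (4 + r)/(2*w))
(g(4, j(-3)) + J(-1, -4))² = ((6 + 4)/(-3 + 4) + (½)*(4 - 1)/(-4))² = (10/1 + (½)*(-¼)*3)² = (1*10 - 3/8)² = (10 - 3/8)² = (77/8)² = 5929/64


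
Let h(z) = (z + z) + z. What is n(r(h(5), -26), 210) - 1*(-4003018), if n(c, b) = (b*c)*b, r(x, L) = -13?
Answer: 3429718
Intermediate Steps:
h(z) = 3*z (h(z) = 2*z + z = 3*z)
n(c, b) = c*b²
n(r(h(5), -26), 210) - 1*(-4003018) = -13*210² - 1*(-4003018) = -13*44100 + 4003018 = -573300 + 4003018 = 3429718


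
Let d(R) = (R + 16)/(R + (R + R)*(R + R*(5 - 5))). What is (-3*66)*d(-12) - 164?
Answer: -3838/23 ≈ -166.87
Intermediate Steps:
d(R) = (16 + R)/(R + 2*R²) (d(R) = (16 + R)/(R + (2*R)*(R + R*0)) = (16 + R)/(R + (2*R)*(R + 0)) = (16 + R)/(R + (2*R)*R) = (16 + R)/(R + 2*R²))
(-3*66)*d(-12) - 164 = (-3*66)*((16 - 12)/((-12)*(1 + 2*(-12)))) - 164 = -(-33)*4/(2*(1 - 24)) - 164 = -(-33)*4/(2*(-23)) - 164 = -(-33)*(-1)*4/(2*23) - 164 = -198*1/69 - 164 = -66/23 - 164 = -3838/23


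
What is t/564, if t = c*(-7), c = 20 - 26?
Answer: 7/94 ≈ 0.074468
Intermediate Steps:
c = -6
t = 42 (t = -6*(-7) = 42)
t/564 = 42/564 = 42*(1/564) = 7/94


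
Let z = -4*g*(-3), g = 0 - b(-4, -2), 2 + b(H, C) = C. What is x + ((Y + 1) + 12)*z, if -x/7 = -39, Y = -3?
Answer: 753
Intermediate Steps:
x = 273 (x = -7*(-39) = 273)
b(H, C) = -2 + C
g = 4 (g = 0 - (-2 - 2) = 0 - 1*(-4) = 0 + 4 = 4)
z = 48 (z = -4*4*(-3) = -16*(-3) = 48)
x + ((Y + 1) + 12)*z = 273 + ((-3 + 1) + 12)*48 = 273 + (-2 + 12)*48 = 273 + 10*48 = 273 + 480 = 753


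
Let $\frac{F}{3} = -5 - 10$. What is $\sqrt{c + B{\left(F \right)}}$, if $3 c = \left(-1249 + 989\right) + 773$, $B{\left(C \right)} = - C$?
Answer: $6 \sqrt{6} \approx 14.697$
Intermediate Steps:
$F = -45$ ($F = 3 \left(-5 - 10\right) = 3 \left(-15\right) = -45$)
$c = 171$ ($c = \frac{\left(-1249 + 989\right) + 773}{3} = \frac{-260 + 773}{3} = \frac{1}{3} \cdot 513 = 171$)
$\sqrt{c + B{\left(F \right)}} = \sqrt{171 - -45} = \sqrt{171 + 45} = \sqrt{216} = 6 \sqrt{6}$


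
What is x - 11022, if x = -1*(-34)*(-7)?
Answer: -11260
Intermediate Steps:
x = -238 (x = 34*(-7) = -238)
x - 11022 = -238 - 11022 = -11260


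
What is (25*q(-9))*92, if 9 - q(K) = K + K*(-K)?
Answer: 227700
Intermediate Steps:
q(K) = 9 + K² - K (q(K) = 9 - (K + K*(-K)) = 9 - (K - K²) = 9 + (K² - K) = 9 + K² - K)
(25*q(-9))*92 = (25*(9 + (-9)² - 1*(-9)))*92 = (25*(9 + 81 + 9))*92 = (25*99)*92 = 2475*92 = 227700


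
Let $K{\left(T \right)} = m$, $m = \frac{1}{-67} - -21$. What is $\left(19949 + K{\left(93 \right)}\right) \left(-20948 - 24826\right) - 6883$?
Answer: $- \frac{61245569647}{67} \approx -9.1411 \cdot 10^{8}$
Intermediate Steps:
$m = \frac{1406}{67}$ ($m = - \frac{1}{67} + 21 = \frac{1406}{67} \approx 20.985$)
$K{\left(T \right)} = \frac{1406}{67}$
$\left(19949 + K{\left(93 \right)}\right) \left(-20948 - 24826\right) - 6883 = \left(19949 + \frac{1406}{67}\right) \left(-20948 - 24826\right) - 6883 = \frac{1337989}{67} \left(-45774\right) - 6883 = - \frac{61245108486}{67} - 6883 = - \frac{61245569647}{67}$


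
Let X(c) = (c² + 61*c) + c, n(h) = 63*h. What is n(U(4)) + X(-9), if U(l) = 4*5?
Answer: 783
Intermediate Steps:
U(l) = 20
X(c) = c² + 62*c
n(U(4)) + X(-9) = 63*20 - 9*(62 - 9) = 1260 - 9*53 = 1260 - 477 = 783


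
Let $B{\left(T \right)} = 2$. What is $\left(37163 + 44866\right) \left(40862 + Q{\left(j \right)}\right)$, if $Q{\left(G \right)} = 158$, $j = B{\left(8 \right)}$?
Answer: $3364829580$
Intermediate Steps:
$j = 2$
$\left(37163 + 44866\right) \left(40862 + Q{\left(j \right)}\right) = \left(37163 + 44866\right) \left(40862 + 158\right) = 82029 \cdot 41020 = 3364829580$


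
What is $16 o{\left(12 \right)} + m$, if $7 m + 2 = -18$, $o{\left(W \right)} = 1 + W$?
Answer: $\frac{1436}{7} \approx 205.14$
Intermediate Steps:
$m = - \frac{20}{7}$ ($m = - \frac{2}{7} + \frac{1}{7} \left(-18\right) = - \frac{2}{7} - \frac{18}{7} = - \frac{20}{7} \approx -2.8571$)
$16 o{\left(12 \right)} + m = 16 \left(1 + 12\right) - \frac{20}{7} = 16 \cdot 13 - \frac{20}{7} = 208 - \frac{20}{7} = \frac{1436}{7}$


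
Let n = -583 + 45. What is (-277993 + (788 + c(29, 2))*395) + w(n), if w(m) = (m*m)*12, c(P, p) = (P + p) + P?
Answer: 3530295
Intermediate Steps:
c(P, p) = p + 2*P
n = -538
w(m) = 12*m**2 (w(m) = m**2*12 = 12*m**2)
(-277993 + (788 + c(29, 2))*395) + w(n) = (-277993 + (788 + (2 + 2*29))*395) + 12*(-538)**2 = (-277993 + (788 + (2 + 58))*395) + 12*289444 = (-277993 + (788 + 60)*395) + 3473328 = (-277993 + 848*395) + 3473328 = (-277993 + 334960) + 3473328 = 56967 + 3473328 = 3530295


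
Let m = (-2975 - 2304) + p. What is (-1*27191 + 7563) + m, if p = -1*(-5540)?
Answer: -19367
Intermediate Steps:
p = 5540
m = 261 (m = (-2975 - 2304) + 5540 = -5279 + 5540 = 261)
(-1*27191 + 7563) + m = (-1*27191 + 7563) + 261 = (-27191 + 7563) + 261 = -19628 + 261 = -19367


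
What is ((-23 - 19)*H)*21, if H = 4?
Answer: -3528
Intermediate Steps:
((-23 - 19)*H)*21 = ((-23 - 19)*4)*21 = -42*4*21 = -168*21 = -3528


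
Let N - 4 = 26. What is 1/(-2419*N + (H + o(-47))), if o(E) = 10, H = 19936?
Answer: -1/52624 ≈ -1.9003e-5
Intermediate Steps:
N = 30 (N = 4 + 26 = 30)
1/(-2419*N + (H + o(-47))) = 1/(-2419*30 + (19936 + 10)) = 1/(-72570 + 19946) = 1/(-52624) = -1/52624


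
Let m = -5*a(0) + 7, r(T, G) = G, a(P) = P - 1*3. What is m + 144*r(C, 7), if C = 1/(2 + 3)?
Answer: 1030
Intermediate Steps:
C = 1/5 ≈ 0.20000
a(P) = -3 + P (a(P) = P - 3 = -3 + P)
m = 22 (m = -5*(-3 + 0) + 7 = -5*(-3) + 7 = 15 + 7 = 22)
m + 144*r(C, 7) = 22 + 144*7 = 22 + 1008 = 1030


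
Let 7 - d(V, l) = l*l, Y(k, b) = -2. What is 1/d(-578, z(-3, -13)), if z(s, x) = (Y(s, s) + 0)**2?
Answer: -1/9 ≈ -0.11111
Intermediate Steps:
z(s, x) = 4 (z(s, x) = (-2 + 0)**2 = (-2)**2 = 4)
d(V, l) = 7 - l**2 (d(V, l) = 7 - l*l = 7 - l**2)
1/d(-578, z(-3, -13)) = 1/(7 - 1*4**2) = 1/(7 - 1*16) = 1/(7 - 16) = 1/(-9) = -1/9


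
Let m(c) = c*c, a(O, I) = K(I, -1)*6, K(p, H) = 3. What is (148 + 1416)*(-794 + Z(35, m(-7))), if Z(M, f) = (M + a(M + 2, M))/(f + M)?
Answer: -26057413/21 ≈ -1.2408e+6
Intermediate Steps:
a(O, I) = 18 (a(O, I) = 3*6 = 18)
m(c) = c²
Z(M, f) = (18 + M)/(M + f) (Z(M, f) = (M + 18)/(f + M) = (18 + M)/(M + f))
(148 + 1416)*(-794 + Z(35, m(-7))) = (148 + 1416)*(-794 + (18 + 35)/(35 + (-7)²)) = 1564*(-794 + 53/(35 + 49)) = 1564*(-794 + 53/84) = 1564*(-66643/84) = -26057413/21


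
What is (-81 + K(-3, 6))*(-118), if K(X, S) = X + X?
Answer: 10266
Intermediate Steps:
K(X, S) = 2*X
(-81 + K(-3, 6))*(-118) = (-81 + 2*(-3))*(-118) = (-81 - 6)*(-118) = -87*(-118) = 10266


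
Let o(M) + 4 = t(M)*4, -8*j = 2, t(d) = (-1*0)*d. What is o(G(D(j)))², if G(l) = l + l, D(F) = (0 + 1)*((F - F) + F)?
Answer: 16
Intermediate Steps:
t(d) = 0 (t(d) = 0*d = 0)
j = -¼ (j = -⅛*2 = -¼ ≈ -0.25000)
D(F) = F (D(F) = 1*(0 + F) = 1*F = F)
G(l) = 2*l
o(M) = -4 (o(M) = -4 + 0*4 = -4 + 0 = -4)
o(G(D(j)))² = (-4)² = 16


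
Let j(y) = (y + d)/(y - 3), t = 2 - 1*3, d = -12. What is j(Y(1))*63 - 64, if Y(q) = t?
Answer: 563/4 ≈ 140.75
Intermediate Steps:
t = -1 (t = 2 - 3 = -1)
Y(q) = -1
j(y) = (-12 + y)/(-3 + y) (j(y) = (y - 12)/(y - 3) = (-12 + y)/(-3 + y))
j(Y(1))*63 - 64 = ((-12 - 1)/(-3 - 1))*63 - 64 = (-13/(-4))*63 - 64 = -¼*(-13)*63 - 64 = (13/4)*63 - 64 = 819/4 - 64 = 563/4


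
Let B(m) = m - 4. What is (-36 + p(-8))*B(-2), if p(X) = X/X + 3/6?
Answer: 207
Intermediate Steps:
B(m) = -4 + m
p(X) = 3/2 (p(X) = 1 + 3*(⅙) = 1 + ½ = 3/2)
(-36 + p(-8))*B(-2) = (-36 + 3/2)*(-4 - 2) = -69/2*(-6) = 207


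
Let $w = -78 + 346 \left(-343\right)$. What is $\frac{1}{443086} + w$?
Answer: $- \frac{52619121015}{443086} \approx -1.1876 \cdot 10^{5}$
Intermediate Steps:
$w = -118756$ ($w = -78 - 118678 = -118756$)
$\frac{1}{443086} + w = \frac{1}{443086} - 118756 = - \frac{52619121015}{443086}$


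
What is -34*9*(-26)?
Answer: 7956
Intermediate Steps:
-34*9*(-26) = -306*(-26) = 7956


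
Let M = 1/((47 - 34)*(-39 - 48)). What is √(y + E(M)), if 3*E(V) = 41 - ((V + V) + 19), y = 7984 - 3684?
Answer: 16*√21522553/1131 ≈ 65.630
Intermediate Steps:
y = 4300
M = -1/1131 (M = 1/(13*(-87)) = 1/(-1131) = -1/1131 ≈ -0.00088417)
E(V) = 22/3 - 2*V/3 (E(V) = (41 - ((V + V) + 19))/3 = (41 - (2*V + 19))/3 = (41 - (19 + 2*V))/3 = (41 + (-19 - 2*V))/3 = (22 - 2*V)/3 = 22/3 - 2*V/3)
√(y + E(M)) = √(4300 + (22/3 - ⅔*(-1/1131))) = √(4300 + (22/3 + 2/3393)) = √(4300 + 24884/3393) = √(14614784/3393) = 16*√21522553/1131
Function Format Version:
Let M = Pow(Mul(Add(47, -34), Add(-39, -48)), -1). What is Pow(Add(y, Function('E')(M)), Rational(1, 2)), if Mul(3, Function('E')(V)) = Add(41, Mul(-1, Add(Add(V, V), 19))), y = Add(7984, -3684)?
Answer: Mul(Rational(16, 1131), Pow(21522553, Rational(1, 2))) ≈ 65.630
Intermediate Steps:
y = 4300
M = Rational(-1, 1131) (M = Pow(Mul(13, -87), -1) = Pow(-1131, -1) = Rational(-1, 1131) ≈ -0.00088417)
Function('E')(V) = Add(Rational(22, 3), Mul(Rational(-2, 3), V)) (Function('E')(V) = Mul(Rational(1, 3), Add(41, Mul(-1, Add(Add(V, V), 19)))) = Mul(Rational(1, 3), Add(41, Mul(-1, Add(Mul(2, V), 19)))) = Mul(Rational(1, 3), Add(41, Mul(-1, Add(19, Mul(2, V))))) = Mul(Rational(1, 3), Add(41, Add(-19, Mul(-2, V)))) = Mul(Rational(1, 3), Add(22, Mul(-2, V))) = Add(Rational(22, 3), Mul(Rational(-2, 3), V)))
Pow(Add(y, Function('E')(M)), Rational(1, 2)) = Pow(Add(4300, Add(Rational(22, 3), Mul(Rational(-2, 3), Rational(-1, 1131)))), Rational(1, 2)) = Pow(Add(4300, Add(Rational(22, 3), Rational(2, 3393))), Rational(1, 2)) = Pow(Add(4300, Rational(24884, 3393)), Rational(1, 2)) = Pow(Rational(14614784, 3393), Rational(1, 2)) = Mul(Rational(16, 1131), Pow(21522553, Rational(1, 2)))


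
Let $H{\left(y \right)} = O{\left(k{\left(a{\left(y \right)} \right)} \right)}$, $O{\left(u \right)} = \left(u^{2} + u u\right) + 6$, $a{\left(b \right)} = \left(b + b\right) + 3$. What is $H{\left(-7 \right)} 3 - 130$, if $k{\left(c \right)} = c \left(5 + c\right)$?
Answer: $26024$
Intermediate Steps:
$a{\left(b \right)} = 3 + 2 b$ ($a{\left(b \right)} = 2 b + 3 = 3 + 2 b$)
$O{\left(u \right)} = 6 + 2 u^{2}$ ($O{\left(u \right)} = \left(u^{2} + u^{2}\right) + 6 = 2 u^{2} + 6 = 6 + 2 u^{2}$)
$H{\left(y \right)} = 6 + 2 \left(3 + 2 y\right)^{2} \left(8 + 2 y\right)^{2}$ ($H{\left(y \right)} = 6 + 2 \left(\left(3 + 2 y\right) \left(5 + \left(3 + 2 y\right)\right)\right)^{2} = 6 + 2 \left(\left(3 + 2 y\right) \left(8 + 2 y\right)\right)^{2} = 6 + 2 \left(3 + 2 y\right)^{2} \left(8 + 2 y\right)^{2}$)
$H{\left(-7 \right)} 3 - 130 = \left(6 + 8 \left(3 + 2 \left(-7\right)\right)^{2} \left(4 - 7\right)^{2}\right) 3 - 130 = \left(6 + 8 \left(3 - 14\right)^{2} \left(-3\right)^{2}\right) 3 - 130 = \left(6 + 8 \left(-11\right)^{2} \cdot 9\right) 3 - 130 = \left(6 + 8 \cdot 121 \cdot 9\right) 3 - 130 = \left(6 + 8712\right) 3 - 130 = 8718 \cdot 3 - 130 = 26154 - 130 = 26024$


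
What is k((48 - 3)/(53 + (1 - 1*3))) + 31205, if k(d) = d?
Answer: 530500/17 ≈ 31206.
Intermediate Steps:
k((48 - 3)/(53 + (1 - 1*3))) + 31205 = (48 - 3)/(53 + (1 - 1*3)) + 31205 = 45/(53 + (1 - 3)) + 31205 = 45/(53 - 2) + 31205 = 45/51 + 31205 = 45*(1/51) + 31205 = 15/17 + 31205 = 530500/17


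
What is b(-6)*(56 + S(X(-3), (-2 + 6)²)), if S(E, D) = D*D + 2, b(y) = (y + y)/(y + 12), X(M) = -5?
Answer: -628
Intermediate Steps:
b(y) = 2*y/(12 + y) (b(y) = (2*y)/(12 + y) = 2*y/(12 + y))
S(E, D) = 2 + D² (S(E, D) = D² + 2 = 2 + D²)
b(-6)*(56 + S(X(-3), (-2 + 6)²)) = (2*(-6)/(12 - 6))*(56 + (2 + ((-2 + 6)²)²)) = (2*(-6)/6)*(56 + (2 + (4²)²)) = (2*(-6)*(⅙))*(56 + (2 + 16²)) = -2*(56 + (2 + 256)) = -2*(56 + 258) = -2*314 = -628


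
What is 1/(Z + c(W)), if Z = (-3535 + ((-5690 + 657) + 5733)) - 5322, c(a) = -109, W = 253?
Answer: -1/8266 ≈ -0.00012098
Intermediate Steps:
Z = -8157 (Z = (-3535 + (-5033 + 5733)) - 5322 = (-3535 + 700) - 5322 = -2835 - 5322 = -8157)
1/(Z + c(W)) = 1/(-8157 - 109) = 1/(-8266) = -1/8266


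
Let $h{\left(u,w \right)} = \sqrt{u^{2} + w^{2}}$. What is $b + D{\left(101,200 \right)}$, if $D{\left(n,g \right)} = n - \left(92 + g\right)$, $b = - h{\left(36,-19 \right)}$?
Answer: $-191 - \sqrt{1657} \approx -231.71$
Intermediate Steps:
$b = - \sqrt{1657}$ ($b = - \sqrt{36^{2} + \left(-19\right)^{2}} = - \sqrt{1296 + 361} = - \sqrt{1657} \approx -40.706$)
$D{\left(n,g \right)} = -92 + n - g$ ($D{\left(n,g \right)} = n - \left(92 + g\right) = -92 + n - g$)
$b + D{\left(101,200 \right)} = - \sqrt{1657} - 191 = -191 - \sqrt{1657}$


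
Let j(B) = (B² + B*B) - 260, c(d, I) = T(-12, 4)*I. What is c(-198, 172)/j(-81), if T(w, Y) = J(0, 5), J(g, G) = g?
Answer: 0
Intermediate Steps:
T(w, Y) = 0
c(d, I) = 0 (c(d, I) = 0*I = 0)
j(B) = -260 + 2*B² (j(B) = (B² + B²) - 260 = 2*B² - 260 = -260 + 2*B²)
c(-198, 172)/j(-81) = 0/(-260 + 2*(-81)²) = 0/(-260 + 2*6561) = 0/(-260 + 13122) = 0/12862 = 0*(1/12862) = 0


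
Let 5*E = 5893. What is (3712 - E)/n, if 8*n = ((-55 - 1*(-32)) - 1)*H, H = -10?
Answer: 12667/150 ≈ 84.447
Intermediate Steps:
E = 5893/5 (E = (⅕)*5893 = 5893/5 ≈ 1178.6)
n = 30 (n = (((-55 - 1*(-32)) - 1)*(-10))/8 = (((-55 + 32) - 1)*(-10))/8 = ((-23 - 1)*(-10))/8 = (-24*(-10))/8 = (⅛)*240 = 30)
(3712 - E)/n = (3712 - 1*5893/5)/30 = (3712 - 5893/5)*(1/30) = (12667/5)*(1/30) = 12667/150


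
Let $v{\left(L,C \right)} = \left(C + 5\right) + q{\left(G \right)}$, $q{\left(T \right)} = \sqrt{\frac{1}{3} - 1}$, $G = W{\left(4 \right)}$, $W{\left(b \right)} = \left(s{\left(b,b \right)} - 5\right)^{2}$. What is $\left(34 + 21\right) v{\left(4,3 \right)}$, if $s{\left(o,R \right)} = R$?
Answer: $440 + \frac{55 i \sqrt{6}}{3} \approx 440.0 + 44.907 i$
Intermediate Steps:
$W{\left(b \right)} = \left(-5 + b\right)^{2}$ ($W{\left(b \right)} = \left(b - 5\right)^{2} = \left(-5 + b\right)^{2}$)
$G = 1$ ($G = \left(-5 + 4\right)^{2} = \left(-1\right)^{2} = 1$)
$q{\left(T \right)} = \frac{i \sqrt{6}}{3}$ ($q{\left(T \right)} = \sqrt{\frac{1}{3} - 1} = \sqrt{- \frac{2}{3}} = \frac{i \sqrt{6}}{3}$)
$v{\left(L,C \right)} = 5 + C + \frac{i \sqrt{6}}{3}$ ($v{\left(L,C \right)} = \left(C + 5\right) + \frac{i \sqrt{6}}{3} = \left(5 + C\right) + \frac{i \sqrt{6}}{3} = 5 + C + \frac{i \sqrt{6}}{3}$)
$\left(34 + 21\right) v{\left(4,3 \right)} = \left(34 + 21\right) \left(5 + 3 + \frac{i \sqrt{6}}{3}\right) = 55 \left(8 + \frac{i \sqrt{6}}{3}\right) = 440 + \frac{55 i \sqrt{6}}{3}$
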